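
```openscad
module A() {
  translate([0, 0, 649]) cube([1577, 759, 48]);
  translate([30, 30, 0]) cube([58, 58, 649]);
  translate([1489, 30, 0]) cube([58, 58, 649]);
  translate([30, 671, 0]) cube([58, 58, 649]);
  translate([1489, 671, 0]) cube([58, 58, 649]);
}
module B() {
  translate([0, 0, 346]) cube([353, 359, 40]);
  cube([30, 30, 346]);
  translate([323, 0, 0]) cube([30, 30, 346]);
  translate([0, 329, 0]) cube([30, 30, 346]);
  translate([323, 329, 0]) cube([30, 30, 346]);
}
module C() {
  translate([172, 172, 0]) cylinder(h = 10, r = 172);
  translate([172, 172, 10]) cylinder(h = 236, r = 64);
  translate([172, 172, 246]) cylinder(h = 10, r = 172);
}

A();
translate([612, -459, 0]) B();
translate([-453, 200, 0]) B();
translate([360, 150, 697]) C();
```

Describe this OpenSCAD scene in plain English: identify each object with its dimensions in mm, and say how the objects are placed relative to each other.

A is a rectangular dining table. The top is 1577×759×48 mm with its upper surface at z = 697 mm. It stands on four 58×58 mm square legs, each inset 30 mm from the nearest pair of top edges, running from the floor to the underside of the top.

B is a simple wooden stool: a rectangular seat 353 mm (x) by 359 mm (y), 40 mm thick, top face at z = 386 mm, on four square legs, each 30×30 mm in cross-section. The legs rest on z = 0, each flush with a corner of the seat.

C is a spool: two coaxial disc flanges of radius 172 mm and thickness 10 mm, joined by a core cylinder of radius 64 mm and height 236 mm. The lower flange rests on z = 0 and the three cylinders share a vertical axis.

Two stools sit around the table at the −y, −x sides. The spool is on top of the table.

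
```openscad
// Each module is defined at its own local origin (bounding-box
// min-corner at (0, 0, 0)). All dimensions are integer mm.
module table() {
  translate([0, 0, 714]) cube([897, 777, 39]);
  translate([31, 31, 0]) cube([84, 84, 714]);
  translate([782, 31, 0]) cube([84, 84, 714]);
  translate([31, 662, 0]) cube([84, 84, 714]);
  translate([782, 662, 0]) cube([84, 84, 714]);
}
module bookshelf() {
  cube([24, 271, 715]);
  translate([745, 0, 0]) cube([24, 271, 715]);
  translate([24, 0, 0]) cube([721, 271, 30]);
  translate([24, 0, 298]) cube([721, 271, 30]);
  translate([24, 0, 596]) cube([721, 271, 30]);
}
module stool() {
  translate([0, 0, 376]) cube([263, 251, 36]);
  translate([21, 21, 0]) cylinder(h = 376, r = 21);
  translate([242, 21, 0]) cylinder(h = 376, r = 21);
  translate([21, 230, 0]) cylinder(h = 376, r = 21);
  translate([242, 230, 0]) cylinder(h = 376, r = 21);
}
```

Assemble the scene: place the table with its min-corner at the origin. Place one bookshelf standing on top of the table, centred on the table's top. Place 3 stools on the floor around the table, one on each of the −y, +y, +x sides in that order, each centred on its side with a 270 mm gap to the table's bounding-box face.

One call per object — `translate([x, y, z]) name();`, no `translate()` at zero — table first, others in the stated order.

table();
translate([64, 253, 753]) bookshelf();
translate([317, -521, 0]) stool();
translate([317, 1047, 0]) stool();
translate([1167, 263, 0]) stool();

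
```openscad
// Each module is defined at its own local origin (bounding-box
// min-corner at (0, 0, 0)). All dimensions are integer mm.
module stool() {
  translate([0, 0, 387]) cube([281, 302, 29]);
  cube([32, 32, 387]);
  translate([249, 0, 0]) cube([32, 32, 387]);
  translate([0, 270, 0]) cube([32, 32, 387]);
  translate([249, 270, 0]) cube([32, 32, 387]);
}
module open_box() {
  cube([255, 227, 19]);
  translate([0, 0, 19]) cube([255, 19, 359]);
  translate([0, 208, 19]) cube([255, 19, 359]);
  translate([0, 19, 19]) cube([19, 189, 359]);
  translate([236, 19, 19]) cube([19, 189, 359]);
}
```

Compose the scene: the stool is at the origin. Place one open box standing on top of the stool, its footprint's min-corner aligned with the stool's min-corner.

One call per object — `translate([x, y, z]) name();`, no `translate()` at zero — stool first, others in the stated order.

stool();
translate([0, 0, 416]) open_box();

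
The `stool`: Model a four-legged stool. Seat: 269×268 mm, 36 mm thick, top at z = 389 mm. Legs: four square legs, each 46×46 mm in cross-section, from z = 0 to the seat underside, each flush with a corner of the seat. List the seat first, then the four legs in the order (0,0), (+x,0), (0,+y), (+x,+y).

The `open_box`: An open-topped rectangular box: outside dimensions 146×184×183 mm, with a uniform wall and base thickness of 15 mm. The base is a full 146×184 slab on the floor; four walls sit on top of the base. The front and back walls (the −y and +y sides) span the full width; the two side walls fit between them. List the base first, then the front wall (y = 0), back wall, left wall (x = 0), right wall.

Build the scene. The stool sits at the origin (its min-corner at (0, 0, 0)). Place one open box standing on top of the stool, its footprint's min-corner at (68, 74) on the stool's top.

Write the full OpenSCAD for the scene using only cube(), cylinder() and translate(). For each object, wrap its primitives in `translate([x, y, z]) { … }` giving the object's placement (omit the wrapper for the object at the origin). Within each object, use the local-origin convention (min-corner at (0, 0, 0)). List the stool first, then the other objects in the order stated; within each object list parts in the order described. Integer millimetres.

translate([0, 0, 353]) cube([269, 268, 36]);
cube([46, 46, 353]);
translate([223, 0, 0]) cube([46, 46, 353]);
translate([0, 222, 0]) cube([46, 46, 353]);
translate([223, 222, 0]) cube([46, 46, 353]);
translate([68, 74, 389]) {
  cube([146, 184, 15]);
  translate([0, 0, 15]) cube([146, 15, 168]);
  translate([0, 169, 15]) cube([146, 15, 168]);
  translate([0, 15, 15]) cube([15, 154, 168]);
  translate([131, 15, 15]) cube([15, 154, 168]);
}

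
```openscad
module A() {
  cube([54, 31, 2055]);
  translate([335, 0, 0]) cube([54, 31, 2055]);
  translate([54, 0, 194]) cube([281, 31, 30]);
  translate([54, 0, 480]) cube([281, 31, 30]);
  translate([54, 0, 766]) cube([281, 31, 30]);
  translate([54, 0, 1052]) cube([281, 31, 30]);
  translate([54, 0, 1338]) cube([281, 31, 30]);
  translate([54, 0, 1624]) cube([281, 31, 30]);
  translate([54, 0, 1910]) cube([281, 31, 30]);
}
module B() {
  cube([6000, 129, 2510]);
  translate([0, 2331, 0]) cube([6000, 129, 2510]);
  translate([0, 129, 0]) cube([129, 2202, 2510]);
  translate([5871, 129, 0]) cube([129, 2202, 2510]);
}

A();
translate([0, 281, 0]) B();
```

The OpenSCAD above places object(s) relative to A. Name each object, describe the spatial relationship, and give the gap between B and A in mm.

A is a ladder. B is a house frame. The house frame is on the floor beside the ladder on its +y side. The gap between the house frame and the ladder is 250 mm.

The house frame's nearest face is 250 mm from the ladder's +y face.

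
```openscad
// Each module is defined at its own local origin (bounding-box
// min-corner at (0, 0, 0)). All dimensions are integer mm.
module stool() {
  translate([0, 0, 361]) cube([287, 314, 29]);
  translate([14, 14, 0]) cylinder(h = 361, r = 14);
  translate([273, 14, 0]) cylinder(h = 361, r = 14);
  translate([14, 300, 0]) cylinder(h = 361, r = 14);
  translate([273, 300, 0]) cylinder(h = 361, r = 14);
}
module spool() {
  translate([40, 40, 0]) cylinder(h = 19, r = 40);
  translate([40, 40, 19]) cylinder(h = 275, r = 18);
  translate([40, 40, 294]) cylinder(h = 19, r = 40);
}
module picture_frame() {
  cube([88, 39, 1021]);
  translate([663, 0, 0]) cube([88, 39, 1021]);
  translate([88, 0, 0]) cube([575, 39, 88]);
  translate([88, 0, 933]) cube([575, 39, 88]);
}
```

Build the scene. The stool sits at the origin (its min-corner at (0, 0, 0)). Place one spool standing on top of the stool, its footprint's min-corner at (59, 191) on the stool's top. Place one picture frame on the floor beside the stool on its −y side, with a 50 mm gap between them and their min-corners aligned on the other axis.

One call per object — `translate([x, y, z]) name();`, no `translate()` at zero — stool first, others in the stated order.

stool();
translate([59, 191, 390]) spool();
translate([0, -89, 0]) picture_frame();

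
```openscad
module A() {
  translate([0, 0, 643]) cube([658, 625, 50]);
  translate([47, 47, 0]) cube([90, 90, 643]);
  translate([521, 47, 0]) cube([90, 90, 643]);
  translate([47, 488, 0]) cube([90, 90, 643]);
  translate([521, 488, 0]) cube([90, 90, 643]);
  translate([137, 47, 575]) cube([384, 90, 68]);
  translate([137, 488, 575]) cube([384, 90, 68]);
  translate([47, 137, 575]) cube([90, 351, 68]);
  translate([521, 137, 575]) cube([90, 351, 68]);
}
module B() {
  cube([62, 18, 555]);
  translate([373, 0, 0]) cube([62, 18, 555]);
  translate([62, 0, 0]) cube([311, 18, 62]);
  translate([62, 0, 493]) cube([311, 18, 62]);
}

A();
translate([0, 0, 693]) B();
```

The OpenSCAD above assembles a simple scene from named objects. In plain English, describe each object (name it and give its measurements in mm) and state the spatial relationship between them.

A is a table: top 658 mm (x) × 625 mm (y), 50 mm thick, upper face at z = 693 mm, on four 90×90 mm square legs, each inset 47 mm from the nearest pair of top edges, running from z = 0 to the bottom of the top. Four apron rails, 90 mm thick and 68 mm tall, run between adjacent legs with their top edges flush with the underside of the top and their outer faces flush with the legs' outer faces.

B is a rectangular picture frame lying in the x–z plane (depth along y). The opening is 311 mm wide (x) by 431 mm tall (z), surrounded by a border 62 mm wide on all four sides. The frame is 18 mm deep and is made of two full-height vertical stiles with two horizontal rails fitted between them.

The picture frame is on top of the table.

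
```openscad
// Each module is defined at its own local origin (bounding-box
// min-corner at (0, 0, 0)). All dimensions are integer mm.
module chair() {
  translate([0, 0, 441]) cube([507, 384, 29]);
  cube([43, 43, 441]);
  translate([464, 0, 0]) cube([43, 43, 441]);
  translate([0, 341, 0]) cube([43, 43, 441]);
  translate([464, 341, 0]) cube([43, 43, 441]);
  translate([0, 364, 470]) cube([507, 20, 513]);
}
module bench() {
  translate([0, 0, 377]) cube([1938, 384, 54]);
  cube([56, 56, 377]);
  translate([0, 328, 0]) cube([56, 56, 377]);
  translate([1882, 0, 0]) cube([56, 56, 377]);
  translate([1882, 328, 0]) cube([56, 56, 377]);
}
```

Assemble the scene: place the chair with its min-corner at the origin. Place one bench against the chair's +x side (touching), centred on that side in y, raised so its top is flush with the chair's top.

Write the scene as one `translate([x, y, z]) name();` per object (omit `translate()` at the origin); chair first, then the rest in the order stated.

chair();
translate([507, 0, 552]) bench();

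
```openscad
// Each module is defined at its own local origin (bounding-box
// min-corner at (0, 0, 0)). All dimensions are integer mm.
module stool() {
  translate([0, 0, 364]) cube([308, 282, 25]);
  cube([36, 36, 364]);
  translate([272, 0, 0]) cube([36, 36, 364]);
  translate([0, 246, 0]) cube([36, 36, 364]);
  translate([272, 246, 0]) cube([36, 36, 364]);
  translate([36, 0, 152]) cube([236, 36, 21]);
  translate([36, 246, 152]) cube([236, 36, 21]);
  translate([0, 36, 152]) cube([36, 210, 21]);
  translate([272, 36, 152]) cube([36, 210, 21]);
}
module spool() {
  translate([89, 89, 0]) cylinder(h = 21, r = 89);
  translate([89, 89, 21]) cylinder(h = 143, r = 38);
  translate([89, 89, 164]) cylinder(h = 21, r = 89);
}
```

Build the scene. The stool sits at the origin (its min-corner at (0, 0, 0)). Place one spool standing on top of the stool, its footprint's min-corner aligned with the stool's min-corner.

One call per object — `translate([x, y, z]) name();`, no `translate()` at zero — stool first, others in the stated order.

stool();
translate([0, 0, 389]) spool();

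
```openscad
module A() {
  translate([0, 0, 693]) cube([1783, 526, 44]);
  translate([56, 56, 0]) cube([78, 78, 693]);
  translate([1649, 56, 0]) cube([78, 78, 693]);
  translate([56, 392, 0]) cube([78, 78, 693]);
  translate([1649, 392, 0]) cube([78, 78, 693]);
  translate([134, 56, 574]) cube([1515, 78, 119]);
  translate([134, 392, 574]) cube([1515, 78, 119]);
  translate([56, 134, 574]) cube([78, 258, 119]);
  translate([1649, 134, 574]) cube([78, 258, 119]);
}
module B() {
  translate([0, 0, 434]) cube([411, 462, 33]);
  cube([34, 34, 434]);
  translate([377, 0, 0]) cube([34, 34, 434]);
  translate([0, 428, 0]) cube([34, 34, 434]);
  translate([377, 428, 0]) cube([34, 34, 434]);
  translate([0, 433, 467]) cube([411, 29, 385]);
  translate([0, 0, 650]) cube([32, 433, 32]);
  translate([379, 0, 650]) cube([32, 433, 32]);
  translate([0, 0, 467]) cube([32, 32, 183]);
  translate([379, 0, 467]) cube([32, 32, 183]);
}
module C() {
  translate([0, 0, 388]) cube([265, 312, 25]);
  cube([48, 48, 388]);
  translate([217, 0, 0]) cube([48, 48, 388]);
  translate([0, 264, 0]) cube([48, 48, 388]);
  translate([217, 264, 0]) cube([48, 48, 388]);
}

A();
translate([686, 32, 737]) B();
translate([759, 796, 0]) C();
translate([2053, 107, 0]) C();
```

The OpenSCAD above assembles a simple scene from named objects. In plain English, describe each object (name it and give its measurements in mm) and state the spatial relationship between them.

A is a rectangular dining table. The top is 1783×526×44 mm with its upper surface at z = 737 mm. It stands on four 78×78 mm square legs, each inset 56 mm from the nearest pair of top edges, running from the floor to the underside of the top. Four apron rails, 78 mm thick and 119 mm tall, run between adjacent legs with their top edges flush with the underside of the top and their outer faces flush with the legs' outer faces.

B is a chair. The seat is a 411×462×33 mm slab with its top at z = 467 mm, on four 34×34 mm corner legs (flush with the seat edges, standing on z = 0). A flat backrest 29 mm thick, 385 mm tall, spans the full seat width and rises from the seat top along its +y edge, rear face flush with the rear of the seat. Two armrests of 32×32 mm section run along each side from the seat's front edge to the front of the backrest, top faces 215 mm above the seat top and outer faces flush with the seat's x-edges; a 32×32 mm post under the front of each armrest stands on the seat at the front corner.

C is a four-legged stool. The seat is a 265×312×25 mm slab whose top surface is at z = 413 mm; four square legs, each 48×48 mm in cross-section, run from the floor (z = 0) to the underside of the seat, each flush with a corner of the seat.

The chair is on top of the table, centred. Two stools sit around the table at the +y, +x sides.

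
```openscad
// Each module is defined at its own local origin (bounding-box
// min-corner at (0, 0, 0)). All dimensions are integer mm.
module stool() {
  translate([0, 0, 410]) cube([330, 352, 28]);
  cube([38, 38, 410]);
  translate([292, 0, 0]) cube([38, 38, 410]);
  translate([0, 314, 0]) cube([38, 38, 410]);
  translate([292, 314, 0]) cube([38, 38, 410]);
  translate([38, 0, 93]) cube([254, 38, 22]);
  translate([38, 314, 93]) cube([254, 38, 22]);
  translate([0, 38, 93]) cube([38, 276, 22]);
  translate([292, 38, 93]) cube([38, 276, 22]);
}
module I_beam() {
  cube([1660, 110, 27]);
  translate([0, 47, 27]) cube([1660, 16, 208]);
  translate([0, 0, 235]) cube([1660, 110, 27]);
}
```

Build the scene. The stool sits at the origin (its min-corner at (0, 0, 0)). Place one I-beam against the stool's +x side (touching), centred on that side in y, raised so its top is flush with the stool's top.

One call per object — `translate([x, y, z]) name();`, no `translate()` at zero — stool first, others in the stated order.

stool();
translate([330, 121, 176]) I_beam();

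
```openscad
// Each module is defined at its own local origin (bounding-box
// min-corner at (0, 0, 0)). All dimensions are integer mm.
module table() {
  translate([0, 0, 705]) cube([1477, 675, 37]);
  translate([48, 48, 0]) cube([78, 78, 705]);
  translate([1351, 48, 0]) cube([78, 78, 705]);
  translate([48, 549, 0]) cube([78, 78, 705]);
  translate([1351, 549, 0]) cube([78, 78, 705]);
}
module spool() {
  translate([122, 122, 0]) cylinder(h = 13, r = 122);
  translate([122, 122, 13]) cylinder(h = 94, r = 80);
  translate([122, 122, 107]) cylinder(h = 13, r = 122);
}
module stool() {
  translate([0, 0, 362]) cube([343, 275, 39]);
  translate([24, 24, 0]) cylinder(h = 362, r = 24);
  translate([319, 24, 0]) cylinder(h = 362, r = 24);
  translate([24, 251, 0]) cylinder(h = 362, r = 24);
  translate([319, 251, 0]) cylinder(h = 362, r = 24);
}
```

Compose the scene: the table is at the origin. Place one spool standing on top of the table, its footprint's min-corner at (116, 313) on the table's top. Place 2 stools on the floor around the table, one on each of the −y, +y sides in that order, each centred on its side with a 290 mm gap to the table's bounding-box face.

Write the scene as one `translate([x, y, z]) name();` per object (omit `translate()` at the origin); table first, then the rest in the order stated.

table();
translate([116, 313, 742]) spool();
translate([567, -565, 0]) stool();
translate([567, 965, 0]) stool();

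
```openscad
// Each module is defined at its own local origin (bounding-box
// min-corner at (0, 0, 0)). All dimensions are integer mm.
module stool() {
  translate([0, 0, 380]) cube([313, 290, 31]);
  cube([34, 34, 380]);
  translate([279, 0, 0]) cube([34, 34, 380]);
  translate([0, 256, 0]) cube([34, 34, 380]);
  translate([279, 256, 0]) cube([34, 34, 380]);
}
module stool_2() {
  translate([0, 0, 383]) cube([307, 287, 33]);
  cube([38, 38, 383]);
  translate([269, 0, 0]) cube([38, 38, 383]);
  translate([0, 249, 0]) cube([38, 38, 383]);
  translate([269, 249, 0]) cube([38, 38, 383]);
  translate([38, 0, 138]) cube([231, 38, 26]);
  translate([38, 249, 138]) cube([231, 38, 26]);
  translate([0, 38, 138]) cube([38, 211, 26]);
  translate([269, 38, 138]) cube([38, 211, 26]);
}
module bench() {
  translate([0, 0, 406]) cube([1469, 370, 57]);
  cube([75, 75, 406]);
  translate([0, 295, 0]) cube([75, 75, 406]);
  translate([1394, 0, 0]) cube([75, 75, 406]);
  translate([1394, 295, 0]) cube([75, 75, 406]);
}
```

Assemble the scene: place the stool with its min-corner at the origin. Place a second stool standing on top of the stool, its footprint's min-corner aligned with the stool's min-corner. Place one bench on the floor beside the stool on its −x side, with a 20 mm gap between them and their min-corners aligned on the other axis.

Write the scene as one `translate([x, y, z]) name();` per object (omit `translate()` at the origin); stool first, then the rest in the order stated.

stool();
translate([0, 0, 411]) stool_2();
translate([-1489, 0, 0]) bench();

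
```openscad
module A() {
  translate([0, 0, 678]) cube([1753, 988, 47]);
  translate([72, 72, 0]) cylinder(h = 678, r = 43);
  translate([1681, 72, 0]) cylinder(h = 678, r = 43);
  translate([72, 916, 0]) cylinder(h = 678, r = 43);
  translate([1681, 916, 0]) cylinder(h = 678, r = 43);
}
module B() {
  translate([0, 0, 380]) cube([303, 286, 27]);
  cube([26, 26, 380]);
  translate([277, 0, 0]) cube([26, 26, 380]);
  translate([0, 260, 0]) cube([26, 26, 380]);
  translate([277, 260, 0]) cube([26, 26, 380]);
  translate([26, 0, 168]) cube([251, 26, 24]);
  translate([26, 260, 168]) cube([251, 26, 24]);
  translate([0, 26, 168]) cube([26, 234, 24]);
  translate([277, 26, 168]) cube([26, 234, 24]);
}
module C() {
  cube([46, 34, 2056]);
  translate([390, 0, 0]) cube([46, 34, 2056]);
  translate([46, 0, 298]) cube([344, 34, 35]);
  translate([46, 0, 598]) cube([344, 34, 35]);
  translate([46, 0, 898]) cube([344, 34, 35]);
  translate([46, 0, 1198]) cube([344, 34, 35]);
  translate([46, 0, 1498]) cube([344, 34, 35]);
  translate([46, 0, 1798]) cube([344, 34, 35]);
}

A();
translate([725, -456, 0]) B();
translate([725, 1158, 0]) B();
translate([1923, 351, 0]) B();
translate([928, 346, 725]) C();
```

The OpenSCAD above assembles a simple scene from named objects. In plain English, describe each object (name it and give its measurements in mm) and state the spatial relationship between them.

A is a table with a 1753×988 mm rectangular top, 47 mm thick, top surface at z = 725 mm, supported by four round legs of 86 mm diameter, each leg's bounding box inset 29 mm from the nearest pair of top edges, running from the floor.

B is a four-legged stool. The seat is a 303×286×27 mm slab whose top surface is at z = 407 mm; four square legs, each 26×26 mm in cross-section, run from the floor (z = 0) to the underside of the seat, each flush with a corner of the seat. Four stretchers, 26 mm wide and 24 mm tall, connect adjacent legs with their undersides at z = 168 mm, each running between the inner faces of the legs it joins and aligned with the legs' outer faces on the other axis.

C is a straight ladder. Two 46×34 mm vertical rails, 2056 mm tall, stand 436 mm apart (outside-to-outside) with their front faces coplanar on the −y side. 6 rungs, each 34 mm deep and 35 mm tall, span between the inner faces of the rails, front faces flush with the rails. The lowest rung's underside is at z = 298 mm and rungs are spaced 300 mm apart (underside to underside).

Three stools sit around the table at the −y, +y, +x sides. The ladder is on top of the table.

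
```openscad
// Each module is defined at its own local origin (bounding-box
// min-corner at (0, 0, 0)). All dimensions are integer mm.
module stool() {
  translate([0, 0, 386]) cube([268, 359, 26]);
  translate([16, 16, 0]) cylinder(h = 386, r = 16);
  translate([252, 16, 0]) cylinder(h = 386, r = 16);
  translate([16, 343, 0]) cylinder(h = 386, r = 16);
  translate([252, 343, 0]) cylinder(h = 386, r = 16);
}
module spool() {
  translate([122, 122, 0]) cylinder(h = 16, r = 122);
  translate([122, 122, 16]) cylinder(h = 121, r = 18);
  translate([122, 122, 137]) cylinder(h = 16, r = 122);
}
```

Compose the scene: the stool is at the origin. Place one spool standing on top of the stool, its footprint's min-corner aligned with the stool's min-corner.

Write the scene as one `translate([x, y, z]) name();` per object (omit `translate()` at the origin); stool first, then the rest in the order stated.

stool();
translate([0, 0, 412]) spool();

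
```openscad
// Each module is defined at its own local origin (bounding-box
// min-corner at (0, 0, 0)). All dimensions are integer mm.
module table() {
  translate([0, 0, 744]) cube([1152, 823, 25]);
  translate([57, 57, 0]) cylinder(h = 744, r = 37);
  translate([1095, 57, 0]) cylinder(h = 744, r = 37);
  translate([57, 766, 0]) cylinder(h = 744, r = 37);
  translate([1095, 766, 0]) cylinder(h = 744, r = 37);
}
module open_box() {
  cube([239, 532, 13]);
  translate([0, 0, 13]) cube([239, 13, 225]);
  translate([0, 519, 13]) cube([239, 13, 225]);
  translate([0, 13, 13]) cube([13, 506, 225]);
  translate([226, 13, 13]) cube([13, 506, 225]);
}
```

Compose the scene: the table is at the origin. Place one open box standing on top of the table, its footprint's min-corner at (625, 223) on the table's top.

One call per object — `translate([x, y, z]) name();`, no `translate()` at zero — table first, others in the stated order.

table();
translate([625, 223, 769]) open_box();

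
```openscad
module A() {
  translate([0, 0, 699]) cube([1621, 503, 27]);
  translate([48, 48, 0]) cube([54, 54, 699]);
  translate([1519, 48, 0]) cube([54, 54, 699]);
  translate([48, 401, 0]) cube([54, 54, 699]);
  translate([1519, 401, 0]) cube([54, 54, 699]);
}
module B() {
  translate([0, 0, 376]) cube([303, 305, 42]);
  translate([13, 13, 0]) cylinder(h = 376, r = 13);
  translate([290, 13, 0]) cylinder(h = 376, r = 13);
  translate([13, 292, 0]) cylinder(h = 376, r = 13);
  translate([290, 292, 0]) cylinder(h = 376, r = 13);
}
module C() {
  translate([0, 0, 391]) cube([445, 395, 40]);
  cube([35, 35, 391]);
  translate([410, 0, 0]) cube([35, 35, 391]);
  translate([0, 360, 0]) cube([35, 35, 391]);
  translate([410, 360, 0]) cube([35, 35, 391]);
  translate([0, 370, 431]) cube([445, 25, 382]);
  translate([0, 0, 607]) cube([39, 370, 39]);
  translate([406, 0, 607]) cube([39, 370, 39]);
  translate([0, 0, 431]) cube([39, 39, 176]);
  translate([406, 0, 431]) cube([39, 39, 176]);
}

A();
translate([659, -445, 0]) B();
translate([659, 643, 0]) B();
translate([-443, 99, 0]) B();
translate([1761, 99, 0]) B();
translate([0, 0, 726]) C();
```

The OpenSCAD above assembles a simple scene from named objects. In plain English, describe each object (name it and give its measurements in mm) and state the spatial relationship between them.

A is a rectangular dining table. The top is 1621×503×27 mm with its upper surface at z = 726 mm. It stands on four 54×54 mm square legs, each inset 48 mm from the nearest pair of top edges, running from the floor to the underside of the top.

B is a four-legged stool. The seat is a 303×305×42 mm slab whose top surface is at z = 418 mm; four round legs, each 26 mm in diameter, run from the floor (z = 0) to the underside of the seat, each leg's axis is inset half a diameter from the nearest pair of seat edges (so the leg's bounding box is flush with the corner).

C is a chair. The seat is a 445×395×40 mm slab with its top at z = 431 mm, on four 35×35 mm corner legs (flush with the seat edges, standing on z = 0). A flat backrest 25 mm thick, 382 mm tall, spans the full seat width and rises from the seat top along its +y edge, rear face flush with the rear of the seat. Two armrests of 39×39 mm section run along each side from the seat's front edge to the front of the backrest, top faces 215 mm above the seat top and outer faces flush with the seat's x-edges; a 39×39 mm post under the front of each armrest stands on the seat at the front corner.

Four stools sit around the table at the −y, +y, −x, +x sides. The chair is on top of the table.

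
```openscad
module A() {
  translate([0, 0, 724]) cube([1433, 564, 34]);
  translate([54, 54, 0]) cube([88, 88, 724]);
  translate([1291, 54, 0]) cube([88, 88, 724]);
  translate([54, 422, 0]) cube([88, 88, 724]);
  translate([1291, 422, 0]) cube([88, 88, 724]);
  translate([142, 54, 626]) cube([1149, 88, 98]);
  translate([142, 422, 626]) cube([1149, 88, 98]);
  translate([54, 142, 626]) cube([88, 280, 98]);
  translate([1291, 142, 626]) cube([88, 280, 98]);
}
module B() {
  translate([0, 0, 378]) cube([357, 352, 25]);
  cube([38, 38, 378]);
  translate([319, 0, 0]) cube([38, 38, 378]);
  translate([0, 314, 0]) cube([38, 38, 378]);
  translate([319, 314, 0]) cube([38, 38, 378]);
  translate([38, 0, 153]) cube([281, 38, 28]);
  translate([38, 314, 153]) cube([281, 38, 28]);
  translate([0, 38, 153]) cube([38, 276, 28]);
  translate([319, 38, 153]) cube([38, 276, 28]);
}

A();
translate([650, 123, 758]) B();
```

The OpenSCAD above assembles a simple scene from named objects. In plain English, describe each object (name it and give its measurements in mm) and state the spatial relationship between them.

A is a table with a 1433×564 mm rectangular top, 34 mm thick, top surface at z = 758 mm, supported by four 88×88 mm square legs, each inset 54 mm from the nearest pair of top edges, running from the floor. Four apron rails, 88 mm thick and 98 mm tall, run between adjacent legs with their top edges flush with the underside of the top and their outer faces flush with the legs' outer faces.

B is a four-legged stool. The seat is 357×352 mm, 25 mm thick, top at z = 403 mm. It stands on four square legs, each 38×38 mm in cross-section, from z = 0 to the seat underside, each flush with a corner of the seat. Four stretchers, 38 mm wide and 28 mm tall, connect adjacent legs with their undersides at z = 153 mm, each running between the inner faces of the legs it joins and aligned with the legs' outer faces on the other axis.

The stool is on top of the table.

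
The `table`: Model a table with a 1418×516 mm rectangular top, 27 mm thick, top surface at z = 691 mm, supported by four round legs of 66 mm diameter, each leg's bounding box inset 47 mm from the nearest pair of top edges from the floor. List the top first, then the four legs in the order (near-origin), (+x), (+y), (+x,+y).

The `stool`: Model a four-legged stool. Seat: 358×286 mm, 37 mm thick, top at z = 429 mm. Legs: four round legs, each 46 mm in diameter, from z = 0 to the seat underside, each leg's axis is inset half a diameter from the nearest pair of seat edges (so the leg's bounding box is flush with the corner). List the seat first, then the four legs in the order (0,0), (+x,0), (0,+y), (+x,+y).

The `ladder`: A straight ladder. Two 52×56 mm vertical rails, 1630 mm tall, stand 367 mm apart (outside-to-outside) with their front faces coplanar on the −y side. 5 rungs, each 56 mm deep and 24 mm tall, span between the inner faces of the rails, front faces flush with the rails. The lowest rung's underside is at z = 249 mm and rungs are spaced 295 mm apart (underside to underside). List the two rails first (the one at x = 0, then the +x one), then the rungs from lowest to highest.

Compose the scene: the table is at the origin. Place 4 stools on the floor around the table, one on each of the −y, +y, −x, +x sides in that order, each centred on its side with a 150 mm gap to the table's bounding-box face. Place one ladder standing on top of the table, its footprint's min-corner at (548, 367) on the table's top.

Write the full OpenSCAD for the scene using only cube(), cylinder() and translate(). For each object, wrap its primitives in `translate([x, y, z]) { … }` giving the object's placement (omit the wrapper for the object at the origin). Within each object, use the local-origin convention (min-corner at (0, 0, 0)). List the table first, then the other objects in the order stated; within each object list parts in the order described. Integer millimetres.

translate([0, 0, 664]) cube([1418, 516, 27]);
translate([80, 80, 0]) cylinder(h = 664, r = 33);
translate([1338, 80, 0]) cylinder(h = 664, r = 33);
translate([80, 436, 0]) cylinder(h = 664, r = 33);
translate([1338, 436, 0]) cylinder(h = 664, r = 33);
translate([530, -436, 0]) {
  translate([0, 0, 392]) cube([358, 286, 37]);
  translate([23, 23, 0]) cylinder(h = 392, r = 23);
  translate([335, 23, 0]) cylinder(h = 392, r = 23);
  translate([23, 263, 0]) cylinder(h = 392, r = 23);
  translate([335, 263, 0]) cylinder(h = 392, r = 23);
}
translate([530, 666, 0]) {
  translate([0, 0, 392]) cube([358, 286, 37]);
  translate([23, 23, 0]) cylinder(h = 392, r = 23);
  translate([335, 23, 0]) cylinder(h = 392, r = 23);
  translate([23, 263, 0]) cylinder(h = 392, r = 23);
  translate([335, 263, 0]) cylinder(h = 392, r = 23);
}
translate([-508, 115, 0]) {
  translate([0, 0, 392]) cube([358, 286, 37]);
  translate([23, 23, 0]) cylinder(h = 392, r = 23);
  translate([335, 23, 0]) cylinder(h = 392, r = 23);
  translate([23, 263, 0]) cylinder(h = 392, r = 23);
  translate([335, 263, 0]) cylinder(h = 392, r = 23);
}
translate([1568, 115, 0]) {
  translate([0, 0, 392]) cube([358, 286, 37]);
  translate([23, 23, 0]) cylinder(h = 392, r = 23);
  translate([335, 23, 0]) cylinder(h = 392, r = 23);
  translate([23, 263, 0]) cylinder(h = 392, r = 23);
  translate([335, 263, 0]) cylinder(h = 392, r = 23);
}
translate([548, 367, 691]) {
  cube([52, 56, 1630]);
  translate([315, 0, 0]) cube([52, 56, 1630]);
  translate([52, 0, 249]) cube([263, 56, 24]);
  translate([52, 0, 544]) cube([263, 56, 24]);
  translate([52, 0, 839]) cube([263, 56, 24]);
  translate([52, 0, 1134]) cube([263, 56, 24]);
  translate([52, 0, 1429]) cube([263, 56, 24]);
}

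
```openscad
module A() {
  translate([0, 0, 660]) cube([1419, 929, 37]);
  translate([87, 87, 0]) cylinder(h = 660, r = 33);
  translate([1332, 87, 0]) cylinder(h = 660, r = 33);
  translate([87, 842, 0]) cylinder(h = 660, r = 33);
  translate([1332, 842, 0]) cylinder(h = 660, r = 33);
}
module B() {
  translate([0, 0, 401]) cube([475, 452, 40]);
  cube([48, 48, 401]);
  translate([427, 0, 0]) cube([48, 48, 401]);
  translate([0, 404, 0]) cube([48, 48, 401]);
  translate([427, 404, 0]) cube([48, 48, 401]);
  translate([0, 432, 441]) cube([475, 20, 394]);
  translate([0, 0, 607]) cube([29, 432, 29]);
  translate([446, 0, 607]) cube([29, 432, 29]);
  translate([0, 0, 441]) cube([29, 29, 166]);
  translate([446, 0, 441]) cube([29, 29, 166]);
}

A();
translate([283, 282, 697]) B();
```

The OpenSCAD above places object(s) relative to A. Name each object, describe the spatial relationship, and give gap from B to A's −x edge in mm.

The chair's min-x is at 283; the table's min-x is 0; gap = 283 mm.

A is a table. B is a chair. The chair is on top of the table. The gap from the chair to the table's −x edge is 283 mm.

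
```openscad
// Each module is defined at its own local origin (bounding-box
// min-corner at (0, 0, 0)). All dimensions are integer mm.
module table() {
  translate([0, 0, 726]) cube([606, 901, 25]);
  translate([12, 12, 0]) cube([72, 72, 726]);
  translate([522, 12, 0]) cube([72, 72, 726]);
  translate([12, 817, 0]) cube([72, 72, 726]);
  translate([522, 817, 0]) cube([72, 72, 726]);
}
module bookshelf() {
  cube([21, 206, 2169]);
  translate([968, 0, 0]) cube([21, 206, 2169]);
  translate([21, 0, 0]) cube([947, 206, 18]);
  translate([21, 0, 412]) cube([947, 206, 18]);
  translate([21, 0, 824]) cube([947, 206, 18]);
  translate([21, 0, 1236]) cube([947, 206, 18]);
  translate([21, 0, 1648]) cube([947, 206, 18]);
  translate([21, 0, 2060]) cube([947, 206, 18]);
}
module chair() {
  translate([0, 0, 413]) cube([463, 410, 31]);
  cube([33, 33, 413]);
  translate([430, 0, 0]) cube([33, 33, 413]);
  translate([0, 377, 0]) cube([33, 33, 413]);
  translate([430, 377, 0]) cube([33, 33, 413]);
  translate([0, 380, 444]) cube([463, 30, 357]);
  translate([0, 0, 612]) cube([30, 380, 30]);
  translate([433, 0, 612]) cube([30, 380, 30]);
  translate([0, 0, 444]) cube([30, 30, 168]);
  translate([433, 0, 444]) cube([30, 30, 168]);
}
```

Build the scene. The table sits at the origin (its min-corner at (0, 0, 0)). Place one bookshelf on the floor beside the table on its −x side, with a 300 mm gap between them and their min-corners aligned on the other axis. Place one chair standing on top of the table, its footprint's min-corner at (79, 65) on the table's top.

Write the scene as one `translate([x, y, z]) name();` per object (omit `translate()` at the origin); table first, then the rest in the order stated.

table();
translate([-1289, 0, 0]) bookshelf();
translate([79, 65, 751]) chair();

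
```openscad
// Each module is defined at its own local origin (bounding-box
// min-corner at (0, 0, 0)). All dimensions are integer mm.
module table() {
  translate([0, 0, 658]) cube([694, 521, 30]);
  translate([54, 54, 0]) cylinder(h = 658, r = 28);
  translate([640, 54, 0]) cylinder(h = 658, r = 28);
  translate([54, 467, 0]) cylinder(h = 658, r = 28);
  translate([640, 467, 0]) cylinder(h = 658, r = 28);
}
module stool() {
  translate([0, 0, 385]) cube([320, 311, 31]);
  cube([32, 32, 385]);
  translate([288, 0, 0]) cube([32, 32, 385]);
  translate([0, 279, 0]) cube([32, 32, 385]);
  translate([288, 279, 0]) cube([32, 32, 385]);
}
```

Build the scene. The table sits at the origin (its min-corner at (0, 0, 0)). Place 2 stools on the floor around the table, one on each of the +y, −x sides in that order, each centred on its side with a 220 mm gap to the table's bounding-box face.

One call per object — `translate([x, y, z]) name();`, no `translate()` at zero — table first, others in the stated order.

table();
translate([187, 741, 0]) stool();
translate([-540, 105, 0]) stool();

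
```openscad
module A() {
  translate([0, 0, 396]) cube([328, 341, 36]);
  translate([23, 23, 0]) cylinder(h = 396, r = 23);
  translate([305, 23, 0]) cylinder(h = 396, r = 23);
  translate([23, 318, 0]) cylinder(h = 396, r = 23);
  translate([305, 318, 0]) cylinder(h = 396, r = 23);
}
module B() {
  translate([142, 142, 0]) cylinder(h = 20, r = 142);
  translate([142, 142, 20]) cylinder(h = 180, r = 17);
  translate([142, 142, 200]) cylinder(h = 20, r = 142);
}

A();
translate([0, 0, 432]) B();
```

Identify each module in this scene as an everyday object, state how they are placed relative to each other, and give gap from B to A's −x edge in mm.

A is a stool. B is a spool. The spool is on top of the stool. The gap from the spool to the stool's −x edge is 0 mm.

The spool's min-x is at 0; the stool's min-x is 0; gap = 0 mm.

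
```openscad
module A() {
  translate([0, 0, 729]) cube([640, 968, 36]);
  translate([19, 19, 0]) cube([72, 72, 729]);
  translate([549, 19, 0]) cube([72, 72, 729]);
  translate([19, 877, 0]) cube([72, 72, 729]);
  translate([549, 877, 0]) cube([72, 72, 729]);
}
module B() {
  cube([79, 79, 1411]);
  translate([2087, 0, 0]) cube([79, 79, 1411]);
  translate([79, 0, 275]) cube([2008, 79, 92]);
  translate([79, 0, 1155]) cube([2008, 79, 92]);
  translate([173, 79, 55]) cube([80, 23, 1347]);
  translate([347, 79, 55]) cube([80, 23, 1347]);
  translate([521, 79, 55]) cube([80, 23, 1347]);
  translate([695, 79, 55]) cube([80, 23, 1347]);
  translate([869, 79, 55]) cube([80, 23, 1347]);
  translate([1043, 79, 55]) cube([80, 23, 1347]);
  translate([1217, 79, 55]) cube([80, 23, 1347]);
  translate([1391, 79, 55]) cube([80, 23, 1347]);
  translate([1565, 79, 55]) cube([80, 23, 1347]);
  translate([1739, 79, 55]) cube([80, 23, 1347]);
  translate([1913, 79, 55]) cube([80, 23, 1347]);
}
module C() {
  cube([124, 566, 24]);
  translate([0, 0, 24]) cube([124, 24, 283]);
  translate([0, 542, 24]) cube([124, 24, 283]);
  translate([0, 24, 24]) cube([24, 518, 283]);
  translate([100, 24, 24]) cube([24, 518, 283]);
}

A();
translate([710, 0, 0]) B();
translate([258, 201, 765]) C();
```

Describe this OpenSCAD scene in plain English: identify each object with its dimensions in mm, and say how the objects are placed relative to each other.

A is a table with a 640×968 mm rectangular top, 36 mm thick, top surface at z = 765 mm, supported by four 72×72 mm square legs, each inset 19 mm from the nearest pair of top edges, running from the floor.

B is a fence section. Two 79×79 mm posts, 1411 mm tall, stand on the floor with a clear span of 2008 mm between their inner faces. Two horizontal rails of 79×92 mm section span the gap between the posts with their undersides at z = 275 mm and z = 1155 mm, flush with the posts' −y face. 11 pickets, each 80 mm wide, 23 mm thick and 1347 mm tall, are fixed to the +y face of the rails with their bottoms at z = 55 mm, evenly spaced across the span with equal gaps (rounded down to the nearest mm) at the −x end and between each pair — any rounding remainder accumulates at the +x end.

C is an open-topped rectangular box: outside dimensions 124×566×307 mm, with a uniform wall and base thickness of 24 mm. The base is a full 124×566 slab on the floor; four walls sit on top of the base. The front and back walls (the −y and +y sides) span the full width; the two side walls fit between them.

The fence section is on the floor beside the table on its +x side. The open box is on top of the table, centred.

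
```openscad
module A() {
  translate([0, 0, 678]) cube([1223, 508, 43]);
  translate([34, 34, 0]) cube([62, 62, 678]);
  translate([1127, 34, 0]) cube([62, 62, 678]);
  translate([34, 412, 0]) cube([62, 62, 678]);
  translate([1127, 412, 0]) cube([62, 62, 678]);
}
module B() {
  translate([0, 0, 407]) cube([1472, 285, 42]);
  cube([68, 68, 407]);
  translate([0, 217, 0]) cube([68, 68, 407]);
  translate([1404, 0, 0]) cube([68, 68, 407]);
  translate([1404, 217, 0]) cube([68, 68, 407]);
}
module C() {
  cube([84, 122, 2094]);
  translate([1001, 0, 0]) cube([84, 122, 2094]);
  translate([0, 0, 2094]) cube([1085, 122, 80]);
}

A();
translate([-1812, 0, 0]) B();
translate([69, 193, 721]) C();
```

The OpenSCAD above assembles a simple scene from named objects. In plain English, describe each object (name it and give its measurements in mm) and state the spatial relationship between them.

A is a rectangular dining table. The top is 1223×508×43 mm with its upper surface at z = 721 mm. It stands on four 62×62 mm square legs, each inset 34 mm from the nearest pair of top edges, running from the floor to the underside of the top.

B is a bench: a 1472×285 mm seat slab, 42 mm thick, top at z = 449 mm, on four 68×68 mm square legs flush with the seat corners and standing on z = 0.

C is a door frame. The clear opening is 917 mm wide and 2094 mm high. Two 84 mm wide jambs, 122 mm deep, stand either side of the opening from the floor to the top of the opening. A 80 mm thick head sits across the top of both jambs, spanning the full outside width of the frame.

The bench is on the floor beside the table on its −x side. The door frame is on top of the table, centred.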